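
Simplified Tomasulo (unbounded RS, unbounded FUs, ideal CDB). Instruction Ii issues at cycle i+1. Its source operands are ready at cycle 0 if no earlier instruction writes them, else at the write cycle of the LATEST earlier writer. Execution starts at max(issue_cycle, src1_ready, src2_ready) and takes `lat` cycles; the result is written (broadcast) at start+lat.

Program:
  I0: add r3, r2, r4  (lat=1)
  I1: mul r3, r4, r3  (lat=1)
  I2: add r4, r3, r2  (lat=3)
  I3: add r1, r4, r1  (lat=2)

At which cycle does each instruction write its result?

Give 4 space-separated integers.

I0 add r3: issue@1 deps=(None,None) exec_start@1 write@2
I1 mul r3: issue@2 deps=(None,0) exec_start@2 write@3
I2 add r4: issue@3 deps=(1,None) exec_start@3 write@6
I3 add r1: issue@4 deps=(2,None) exec_start@6 write@8

Answer: 2 3 6 8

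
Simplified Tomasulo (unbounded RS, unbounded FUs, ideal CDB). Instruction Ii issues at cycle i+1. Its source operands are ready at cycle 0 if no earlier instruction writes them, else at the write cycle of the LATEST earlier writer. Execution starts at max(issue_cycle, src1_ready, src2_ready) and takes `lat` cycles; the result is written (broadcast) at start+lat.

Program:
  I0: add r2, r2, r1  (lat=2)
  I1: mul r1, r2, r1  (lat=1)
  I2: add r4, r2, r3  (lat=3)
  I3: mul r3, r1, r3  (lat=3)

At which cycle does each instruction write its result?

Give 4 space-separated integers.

Answer: 3 4 6 7

Derivation:
I0 add r2: issue@1 deps=(None,None) exec_start@1 write@3
I1 mul r1: issue@2 deps=(0,None) exec_start@3 write@4
I2 add r4: issue@3 deps=(0,None) exec_start@3 write@6
I3 mul r3: issue@4 deps=(1,None) exec_start@4 write@7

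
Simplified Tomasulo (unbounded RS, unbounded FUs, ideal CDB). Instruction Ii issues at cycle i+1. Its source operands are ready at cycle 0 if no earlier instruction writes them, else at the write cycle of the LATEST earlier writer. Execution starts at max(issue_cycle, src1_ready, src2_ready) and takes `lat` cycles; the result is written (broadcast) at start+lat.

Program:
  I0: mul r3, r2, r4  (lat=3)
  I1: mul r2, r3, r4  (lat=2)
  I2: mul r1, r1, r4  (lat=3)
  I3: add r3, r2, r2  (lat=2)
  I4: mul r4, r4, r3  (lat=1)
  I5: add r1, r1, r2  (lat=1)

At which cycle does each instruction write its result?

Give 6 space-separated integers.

Answer: 4 6 6 8 9 7

Derivation:
I0 mul r3: issue@1 deps=(None,None) exec_start@1 write@4
I1 mul r2: issue@2 deps=(0,None) exec_start@4 write@6
I2 mul r1: issue@3 deps=(None,None) exec_start@3 write@6
I3 add r3: issue@4 deps=(1,1) exec_start@6 write@8
I4 mul r4: issue@5 deps=(None,3) exec_start@8 write@9
I5 add r1: issue@6 deps=(2,1) exec_start@6 write@7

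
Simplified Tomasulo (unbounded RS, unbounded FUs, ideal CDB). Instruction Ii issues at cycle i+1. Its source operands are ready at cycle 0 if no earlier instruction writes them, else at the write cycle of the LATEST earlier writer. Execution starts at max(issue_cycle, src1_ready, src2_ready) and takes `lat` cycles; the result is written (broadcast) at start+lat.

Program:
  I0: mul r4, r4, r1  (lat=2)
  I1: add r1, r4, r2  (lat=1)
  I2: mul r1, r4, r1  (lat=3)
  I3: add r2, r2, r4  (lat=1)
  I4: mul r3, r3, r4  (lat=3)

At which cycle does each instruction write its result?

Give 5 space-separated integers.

I0 mul r4: issue@1 deps=(None,None) exec_start@1 write@3
I1 add r1: issue@2 deps=(0,None) exec_start@3 write@4
I2 mul r1: issue@3 deps=(0,1) exec_start@4 write@7
I3 add r2: issue@4 deps=(None,0) exec_start@4 write@5
I4 mul r3: issue@5 deps=(None,0) exec_start@5 write@8

Answer: 3 4 7 5 8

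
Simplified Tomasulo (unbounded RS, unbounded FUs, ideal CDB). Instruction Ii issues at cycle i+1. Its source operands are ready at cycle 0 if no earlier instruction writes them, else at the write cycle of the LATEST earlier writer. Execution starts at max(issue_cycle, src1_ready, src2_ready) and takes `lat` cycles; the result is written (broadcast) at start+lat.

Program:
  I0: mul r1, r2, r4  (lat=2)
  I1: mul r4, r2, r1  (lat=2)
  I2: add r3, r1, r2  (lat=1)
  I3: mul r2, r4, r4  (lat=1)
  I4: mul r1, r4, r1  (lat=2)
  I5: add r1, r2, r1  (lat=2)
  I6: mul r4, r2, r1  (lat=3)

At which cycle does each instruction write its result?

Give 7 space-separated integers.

Answer: 3 5 4 6 7 9 12

Derivation:
I0 mul r1: issue@1 deps=(None,None) exec_start@1 write@3
I1 mul r4: issue@2 deps=(None,0) exec_start@3 write@5
I2 add r3: issue@3 deps=(0,None) exec_start@3 write@4
I3 mul r2: issue@4 deps=(1,1) exec_start@5 write@6
I4 mul r1: issue@5 deps=(1,0) exec_start@5 write@7
I5 add r1: issue@6 deps=(3,4) exec_start@7 write@9
I6 mul r4: issue@7 deps=(3,5) exec_start@9 write@12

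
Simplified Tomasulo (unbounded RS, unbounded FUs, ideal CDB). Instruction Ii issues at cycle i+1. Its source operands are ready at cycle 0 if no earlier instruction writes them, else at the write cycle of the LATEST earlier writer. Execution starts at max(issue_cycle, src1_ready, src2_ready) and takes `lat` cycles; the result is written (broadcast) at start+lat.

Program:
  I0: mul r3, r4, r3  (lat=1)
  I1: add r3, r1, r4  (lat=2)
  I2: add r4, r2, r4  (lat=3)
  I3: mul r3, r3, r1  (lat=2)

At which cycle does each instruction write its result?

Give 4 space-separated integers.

Answer: 2 4 6 6

Derivation:
I0 mul r3: issue@1 deps=(None,None) exec_start@1 write@2
I1 add r3: issue@2 deps=(None,None) exec_start@2 write@4
I2 add r4: issue@3 deps=(None,None) exec_start@3 write@6
I3 mul r3: issue@4 deps=(1,None) exec_start@4 write@6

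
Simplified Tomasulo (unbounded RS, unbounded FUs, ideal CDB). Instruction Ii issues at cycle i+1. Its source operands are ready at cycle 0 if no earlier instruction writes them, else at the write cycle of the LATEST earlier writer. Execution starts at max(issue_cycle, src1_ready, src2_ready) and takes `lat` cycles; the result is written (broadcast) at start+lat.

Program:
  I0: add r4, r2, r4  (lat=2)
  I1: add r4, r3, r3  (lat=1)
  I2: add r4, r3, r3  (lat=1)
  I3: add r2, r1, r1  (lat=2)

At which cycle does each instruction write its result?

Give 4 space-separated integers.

Answer: 3 3 4 6

Derivation:
I0 add r4: issue@1 deps=(None,None) exec_start@1 write@3
I1 add r4: issue@2 deps=(None,None) exec_start@2 write@3
I2 add r4: issue@3 deps=(None,None) exec_start@3 write@4
I3 add r2: issue@4 deps=(None,None) exec_start@4 write@6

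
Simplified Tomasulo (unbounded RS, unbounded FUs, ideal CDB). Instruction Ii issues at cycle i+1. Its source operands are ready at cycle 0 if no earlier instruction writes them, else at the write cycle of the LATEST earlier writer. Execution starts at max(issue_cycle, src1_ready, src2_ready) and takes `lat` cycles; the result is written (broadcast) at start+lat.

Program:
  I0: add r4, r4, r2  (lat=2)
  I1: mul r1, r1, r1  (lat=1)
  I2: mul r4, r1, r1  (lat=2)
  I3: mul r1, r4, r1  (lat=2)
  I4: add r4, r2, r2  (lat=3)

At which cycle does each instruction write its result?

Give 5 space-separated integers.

I0 add r4: issue@1 deps=(None,None) exec_start@1 write@3
I1 mul r1: issue@2 deps=(None,None) exec_start@2 write@3
I2 mul r4: issue@3 deps=(1,1) exec_start@3 write@5
I3 mul r1: issue@4 deps=(2,1) exec_start@5 write@7
I4 add r4: issue@5 deps=(None,None) exec_start@5 write@8

Answer: 3 3 5 7 8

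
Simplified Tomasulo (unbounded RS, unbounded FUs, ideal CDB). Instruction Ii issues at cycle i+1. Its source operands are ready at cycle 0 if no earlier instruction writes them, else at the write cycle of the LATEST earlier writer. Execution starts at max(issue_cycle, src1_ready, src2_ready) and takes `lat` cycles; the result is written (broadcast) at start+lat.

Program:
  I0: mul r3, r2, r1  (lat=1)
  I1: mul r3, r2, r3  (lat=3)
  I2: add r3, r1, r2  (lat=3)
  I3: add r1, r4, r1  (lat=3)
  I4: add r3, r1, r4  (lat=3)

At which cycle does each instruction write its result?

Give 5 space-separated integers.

Answer: 2 5 6 7 10

Derivation:
I0 mul r3: issue@1 deps=(None,None) exec_start@1 write@2
I1 mul r3: issue@2 deps=(None,0) exec_start@2 write@5
I2 add r3: issue@3 deps=(None,None) exec_start@3 write@6
I3 add r1: issue@4 deps=(None,None) exec_start@4 write@7
I4 add r3: issue@5 deps=(3,None) exec_start@7 write@10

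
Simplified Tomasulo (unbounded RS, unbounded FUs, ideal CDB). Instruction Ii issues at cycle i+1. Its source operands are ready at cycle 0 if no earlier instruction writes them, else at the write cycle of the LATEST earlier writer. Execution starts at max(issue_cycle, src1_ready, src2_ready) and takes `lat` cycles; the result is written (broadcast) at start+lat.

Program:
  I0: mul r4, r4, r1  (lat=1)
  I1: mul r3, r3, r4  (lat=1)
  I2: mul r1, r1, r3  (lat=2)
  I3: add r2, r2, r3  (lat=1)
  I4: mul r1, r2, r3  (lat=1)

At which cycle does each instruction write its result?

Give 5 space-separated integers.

I0 mul r4: issue@1 deps=(None,None) exec_start@1 write@2
I1 mul r3: issue@2 deps=(None,0) exec_start@2 write@3
I2 mul r1: issue@3 deps=(None,1) exec_start@3 write@5
I3 add r2: issue@4 deps=(None,1) exec_start@4 write@5
I4 mul r1: issue@5 deps=(3,1) exec_start@5 write@6

Answer: 2 3 5 5 6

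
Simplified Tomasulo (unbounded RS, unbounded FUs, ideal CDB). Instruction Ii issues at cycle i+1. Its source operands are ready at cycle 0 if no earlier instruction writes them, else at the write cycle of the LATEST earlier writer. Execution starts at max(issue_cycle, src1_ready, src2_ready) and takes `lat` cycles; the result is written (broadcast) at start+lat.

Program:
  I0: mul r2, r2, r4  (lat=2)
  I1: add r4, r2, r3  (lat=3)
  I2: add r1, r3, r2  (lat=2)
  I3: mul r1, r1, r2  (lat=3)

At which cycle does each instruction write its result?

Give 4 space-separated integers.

Answer: 3 6 5 8

Derivation:
I0 mul r2: issue@1 deps=(None,None) exec_start@1 write@3
I1 add r4: issue@2 deps=(0,None) exec_start@3 write@6
I2 add r1: issue@3 deps=(None,0) exec_start@3 write@5
I3 mul r1: issue@4 deps=(2,0) exec_start@5 write@8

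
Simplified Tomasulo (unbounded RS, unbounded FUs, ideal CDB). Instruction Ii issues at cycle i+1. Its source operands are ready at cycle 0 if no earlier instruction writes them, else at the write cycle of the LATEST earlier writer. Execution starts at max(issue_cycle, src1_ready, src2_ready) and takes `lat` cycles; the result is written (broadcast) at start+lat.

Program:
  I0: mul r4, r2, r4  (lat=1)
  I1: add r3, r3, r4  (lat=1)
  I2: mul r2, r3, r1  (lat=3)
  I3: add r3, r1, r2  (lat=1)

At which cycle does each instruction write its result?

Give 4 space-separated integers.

Answer: 2 3 6 7

Derivation:
I0 mul r4: issue@1 deps=(None,None) exec_start@1 write@2
I1 add r3: issue@2 deps=(None,0) exec_start@2 write@3
I2 mul r2: issue@3 deps=(1,None) exec_start@3 write@6
I3 add r3: issue@4 deps=(None,2) exec_start@6 write@7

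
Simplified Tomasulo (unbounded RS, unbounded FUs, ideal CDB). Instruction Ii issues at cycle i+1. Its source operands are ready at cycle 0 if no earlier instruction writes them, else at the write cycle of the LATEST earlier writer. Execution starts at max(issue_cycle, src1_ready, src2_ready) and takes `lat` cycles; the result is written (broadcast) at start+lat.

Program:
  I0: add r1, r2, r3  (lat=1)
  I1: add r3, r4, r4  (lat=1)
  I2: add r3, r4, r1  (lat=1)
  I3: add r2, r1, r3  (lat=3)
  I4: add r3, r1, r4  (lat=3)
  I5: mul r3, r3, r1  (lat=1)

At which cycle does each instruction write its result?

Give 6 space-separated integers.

I0 add r1: issue@1 deps=(None,None) exec_start@1 write@2
I1 add r3: issue@2 deps=(None,None) exec_start@2 write@3
I2 add r3: issue@3 deps=(None,0) exec_start@3 write@4
I3 add r2: issue@4 deps=(0,2) exec_start@4 write@7
I4 add r3: issue@5 deps=(0,None) exec_start@5 write@8
I5 mul r3: issue@6 deps=(4,0) exec_start@8 write@9

Answer: 2 3 4 7 8 9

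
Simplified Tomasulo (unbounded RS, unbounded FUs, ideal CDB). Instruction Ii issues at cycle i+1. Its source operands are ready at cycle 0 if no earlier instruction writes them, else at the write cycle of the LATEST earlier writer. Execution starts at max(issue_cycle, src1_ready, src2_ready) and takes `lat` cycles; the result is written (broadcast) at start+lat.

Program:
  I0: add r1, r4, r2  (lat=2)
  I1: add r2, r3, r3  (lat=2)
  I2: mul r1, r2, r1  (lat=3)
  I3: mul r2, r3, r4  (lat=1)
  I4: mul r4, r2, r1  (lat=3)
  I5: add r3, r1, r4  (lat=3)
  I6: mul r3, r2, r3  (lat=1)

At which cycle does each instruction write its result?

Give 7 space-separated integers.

I0 add r1: issue@1 deps=(None,None) exec_start@1 write@3
I1 add r2: issue@2 deps=(None,None) exec_start@2 write@4
I2 mul r1: issue@3 deps=(1,0) exec_start@4 write@7
I3 mul r2: issue@4 deps=(None,None) exec_start@4 write@5
I4 mul r4: issue@5 deps=(3,2) exec_start@7 write@10
I5 add r3: issue@6 deps=(2,4) exec_start@10 write@13
I6 mul r3: issue@7 deps=(3,5) exec_start@13 write@14

Answer: 3 4 7 5 10 13 14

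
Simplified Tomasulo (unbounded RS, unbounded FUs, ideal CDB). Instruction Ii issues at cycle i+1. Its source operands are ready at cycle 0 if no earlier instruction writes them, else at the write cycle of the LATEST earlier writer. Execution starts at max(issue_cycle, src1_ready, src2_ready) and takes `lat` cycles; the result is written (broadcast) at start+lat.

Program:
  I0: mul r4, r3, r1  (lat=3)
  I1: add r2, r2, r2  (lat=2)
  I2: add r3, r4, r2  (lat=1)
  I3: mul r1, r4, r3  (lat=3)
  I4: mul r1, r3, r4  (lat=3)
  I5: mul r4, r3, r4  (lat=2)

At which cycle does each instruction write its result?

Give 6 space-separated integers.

I0 mul r4: issue@1 deps=(None,None) exec_start@1 write@4
I1 add r2: issue@2 deps=(None,None) exec_start@2 write@4
I2 add r3: issue@3 deps=(0,1) exec_start@4 write@5
I3 mul r1: issue@4 deps=(0,2) exec_start@5 write@8
I4 mul r1: issue@5 deps=(2,0) exec_start@5 write@8
I5 mul r4: issue@6 deps=(2,0) exec_start@6 write@8

Answer: 4 4 5 8 8 8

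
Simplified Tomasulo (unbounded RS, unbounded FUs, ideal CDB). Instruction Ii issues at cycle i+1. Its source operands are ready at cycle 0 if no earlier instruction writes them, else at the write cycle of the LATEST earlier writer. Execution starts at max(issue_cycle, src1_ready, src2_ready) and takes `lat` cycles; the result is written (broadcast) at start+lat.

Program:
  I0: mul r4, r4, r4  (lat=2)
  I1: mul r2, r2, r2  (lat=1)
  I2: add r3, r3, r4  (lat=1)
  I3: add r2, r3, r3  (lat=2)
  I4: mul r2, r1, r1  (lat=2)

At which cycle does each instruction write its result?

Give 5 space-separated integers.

I0 mul r4: issue@1 deps=(None,None) exec_start@1 write@3
I1 mul r2: issue@2 deps=(None,None) exec_start@2 write@3
I2 add r3: issue@3 deps=(None,0) exec_start@3 write@4
I3 add r2: issue@4 deps=(2,2) exec_start@4 write@6
I4 mul r2: issue@5 deps=(None,None) exec_start@5 write@7

Answer: 3 3 4 6 7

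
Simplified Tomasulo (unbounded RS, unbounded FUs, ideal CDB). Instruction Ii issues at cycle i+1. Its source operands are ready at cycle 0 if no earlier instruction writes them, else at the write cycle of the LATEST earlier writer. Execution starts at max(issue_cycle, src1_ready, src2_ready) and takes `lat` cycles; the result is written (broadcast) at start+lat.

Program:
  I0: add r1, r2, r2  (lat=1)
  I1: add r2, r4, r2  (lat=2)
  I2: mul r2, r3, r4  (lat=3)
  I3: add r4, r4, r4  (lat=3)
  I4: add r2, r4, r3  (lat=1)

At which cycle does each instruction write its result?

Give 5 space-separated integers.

Answer: 2 4 6 7 8

Derivation:
I0 add r1: issue@1 deps=(None,None) exec_start@1 write@2
I1 add r2: issue@2 deps=(None,None) exec_start@2 write@4
I2 mul r2: issue@3 deps=(None,None) exec_start@3 write@6
I3 add r4: issue@4 deps=(None,None) exec_start@4 write@7
I4 add r2: issue@5 deps=(3,None) exec_start@7 write@8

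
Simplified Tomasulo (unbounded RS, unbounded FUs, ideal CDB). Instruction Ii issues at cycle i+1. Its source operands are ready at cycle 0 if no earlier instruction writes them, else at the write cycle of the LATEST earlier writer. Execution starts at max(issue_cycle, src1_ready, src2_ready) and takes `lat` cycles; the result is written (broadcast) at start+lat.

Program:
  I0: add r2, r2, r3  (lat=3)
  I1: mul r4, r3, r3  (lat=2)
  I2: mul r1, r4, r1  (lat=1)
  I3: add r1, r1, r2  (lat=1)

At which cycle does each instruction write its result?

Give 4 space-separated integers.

Answer: 4 4 5 6

Derivation:
I0 add r2: issue@1 deps=(None,None) exec_start@1 write@4
I1 mul r4: issue@2 deps=(None,None) exec_start@2 write@4
I2 mul r1: issue@3 deps=(1,None) exec_start@4 write@5
I3 add r1: issue@4 deps=(2,0) exec_start@5 write@6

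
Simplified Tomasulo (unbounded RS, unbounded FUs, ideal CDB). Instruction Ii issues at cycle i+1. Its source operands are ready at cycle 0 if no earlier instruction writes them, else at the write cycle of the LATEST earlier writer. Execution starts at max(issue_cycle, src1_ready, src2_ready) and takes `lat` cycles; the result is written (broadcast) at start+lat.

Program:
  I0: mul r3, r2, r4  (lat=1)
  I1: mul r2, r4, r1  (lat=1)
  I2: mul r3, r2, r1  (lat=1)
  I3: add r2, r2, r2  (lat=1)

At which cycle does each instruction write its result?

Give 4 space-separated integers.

Answer: 2 3 4 5

Derivation:
I0 mul r3: issue@1 deps=(None,None) exec_start@1 write@2
I1 mul r2: issue@2 deps=(None,None) exec_start@2 write@3
I2 mul r3: issue@3 deps=(1,None) exec_start@3 write@4
I3 add r2: issue@4 deps=(1,1) exec_start@4 write@5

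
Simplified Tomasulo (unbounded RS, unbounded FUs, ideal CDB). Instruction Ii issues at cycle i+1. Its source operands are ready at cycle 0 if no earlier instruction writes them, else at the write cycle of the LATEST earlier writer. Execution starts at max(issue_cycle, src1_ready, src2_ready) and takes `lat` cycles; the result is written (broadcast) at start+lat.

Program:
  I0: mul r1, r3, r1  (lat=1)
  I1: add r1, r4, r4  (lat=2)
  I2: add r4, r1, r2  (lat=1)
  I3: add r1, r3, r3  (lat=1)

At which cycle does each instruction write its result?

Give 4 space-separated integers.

I0 mul r1: issue@1 deps=(None,None) exec_start@1 write@2
I1 add r1: issue@2 deps=(None,None) exec_start@2 write@4
I2 add r4: issue@3 deps=(1,None) exec_start@4 write@5
I3 add r1: issue@4 deps=(None,None) exec_start@4 write@5

Answer: 2 4 5 5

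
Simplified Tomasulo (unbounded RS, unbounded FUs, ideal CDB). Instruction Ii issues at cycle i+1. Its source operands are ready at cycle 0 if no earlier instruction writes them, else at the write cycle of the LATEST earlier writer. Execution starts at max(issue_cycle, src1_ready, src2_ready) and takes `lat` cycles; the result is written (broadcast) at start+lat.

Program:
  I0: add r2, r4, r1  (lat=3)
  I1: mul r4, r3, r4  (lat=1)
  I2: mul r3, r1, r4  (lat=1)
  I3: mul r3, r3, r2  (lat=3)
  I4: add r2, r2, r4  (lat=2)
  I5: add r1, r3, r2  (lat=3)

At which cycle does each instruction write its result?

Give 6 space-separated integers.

Answer: 4 3 4 7 7 10

Derivation:
I0 add r2: issue@1 deps=(None,None) exec_start@1 write@4
I1 mul r4: issue@2 deps=(None,None) exec_start@2 write@3
I2 mul r3: issue@3 deps=(None,1) exec_start@3 write@4
I3 mul r3: issue@4 deps=(2,0) exec_start@4 write@7
I4 add r2: issue@5 deps=(0,1) exec_start@5 write@7
I5 add r1: issue@6 deps=(3,4) exec_start@7 write@10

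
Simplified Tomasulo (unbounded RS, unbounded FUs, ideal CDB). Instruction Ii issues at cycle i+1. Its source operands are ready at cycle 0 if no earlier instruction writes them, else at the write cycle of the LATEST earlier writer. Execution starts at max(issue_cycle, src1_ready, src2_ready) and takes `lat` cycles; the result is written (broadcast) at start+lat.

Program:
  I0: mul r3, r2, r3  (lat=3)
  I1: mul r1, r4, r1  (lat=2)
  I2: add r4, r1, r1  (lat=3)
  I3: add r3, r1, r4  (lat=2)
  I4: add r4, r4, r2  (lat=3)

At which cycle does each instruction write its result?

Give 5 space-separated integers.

Answer: 4 4 7 9 10

Derivation:
I0 mul r3: issue@1 deps=(None,None) exec_start@1 write@4
I1 mul r1: issue@2 deps=(None,None) exec_start@2 write@4
I2 add r4: issue@3 deps=(1,1) exec_start@4 write@7
I3 add r3: issue@4 deps=(1,2) exec_start@7 write@9
I4 add r4: issue@5 deps=(2,None) exec_start@7 write@10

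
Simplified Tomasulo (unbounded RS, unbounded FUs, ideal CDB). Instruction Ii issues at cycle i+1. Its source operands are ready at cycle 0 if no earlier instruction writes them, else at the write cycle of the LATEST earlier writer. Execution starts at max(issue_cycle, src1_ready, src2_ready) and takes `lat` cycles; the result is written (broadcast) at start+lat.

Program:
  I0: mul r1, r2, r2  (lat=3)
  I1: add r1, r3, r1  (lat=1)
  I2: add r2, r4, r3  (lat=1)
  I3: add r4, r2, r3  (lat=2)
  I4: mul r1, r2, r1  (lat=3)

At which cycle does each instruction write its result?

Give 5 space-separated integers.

I0 mul r1: issue@1 deps=(None,None) exec_start@1 write@4
I1 add r1: issue@2 deps=(None,0) exec_start@4 write@5
I2 add r2: issue@3 deps=(None,None) exec_start@3 write@4
I3 add r4: issue@4 deps=(2,None) exec_start@4 write@6
I4 mul r1: issue@5 deps=(2,1) exec_start@5 write@8

Answer: 4 5 4 6 8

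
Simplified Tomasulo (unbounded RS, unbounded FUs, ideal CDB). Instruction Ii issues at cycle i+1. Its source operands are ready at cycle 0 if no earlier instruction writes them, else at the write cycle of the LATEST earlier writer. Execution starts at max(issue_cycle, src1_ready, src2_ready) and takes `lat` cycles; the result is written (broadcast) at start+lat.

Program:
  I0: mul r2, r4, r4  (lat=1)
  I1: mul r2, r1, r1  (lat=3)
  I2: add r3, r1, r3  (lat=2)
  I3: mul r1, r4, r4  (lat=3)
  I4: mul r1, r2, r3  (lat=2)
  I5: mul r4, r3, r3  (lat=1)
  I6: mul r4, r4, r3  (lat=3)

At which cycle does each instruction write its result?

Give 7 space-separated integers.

Answer: 2 5 5 7 7 7 10

Derivation:
I0 mul r2: issue@1 deps=(None,None) exec_start@1 write@2
I1 mul r2: issue@2 deps=(None,None) exec_start@2 write@5
I2 add r3: issue@3 deps=(None,None) exec_start@3 write@5
I3 mul r1: issue@4 deps=(None,None) exec_start@4 write@7
I4 mul r1: issue@5 deps=(1,2) exec_start@5 write@7
I5 mul r4: issue@6 deps=(2,2) exec_start@6 write@7
I6 mul r4: issue@7 deps=(5,2) exec_start@7 write@10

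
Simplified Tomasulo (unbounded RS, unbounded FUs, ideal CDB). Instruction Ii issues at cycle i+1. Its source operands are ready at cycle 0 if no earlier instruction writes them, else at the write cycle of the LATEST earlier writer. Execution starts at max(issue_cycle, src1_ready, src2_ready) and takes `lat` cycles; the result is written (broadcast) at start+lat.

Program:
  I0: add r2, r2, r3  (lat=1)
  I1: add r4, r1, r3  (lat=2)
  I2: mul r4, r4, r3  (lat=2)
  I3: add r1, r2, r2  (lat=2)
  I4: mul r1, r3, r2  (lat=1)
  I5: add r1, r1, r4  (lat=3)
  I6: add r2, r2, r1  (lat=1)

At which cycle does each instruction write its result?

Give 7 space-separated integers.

I0 add r2: issue@1 deps=(None,None) exec_start@1 write@2
I1 add r4: issue@2 deps=(None,None) exec_start@2 write@4
I2 mul r4: issue@3 deps=(1,None) exec_start@4 write@6
I3 add r1: issue@4 deps=(0,0) exec_start@4 write@6
I4 mul r1: issue@5 deps=(None,0) exec_start@5 write@6
I5 add r1: issue@6 deps=(4,2) exec_start@6 write@9
I6 add r2: issue@7 deps=(0,5) exec_start@9 write@10

Answer: 2 4 6 6 6 9 10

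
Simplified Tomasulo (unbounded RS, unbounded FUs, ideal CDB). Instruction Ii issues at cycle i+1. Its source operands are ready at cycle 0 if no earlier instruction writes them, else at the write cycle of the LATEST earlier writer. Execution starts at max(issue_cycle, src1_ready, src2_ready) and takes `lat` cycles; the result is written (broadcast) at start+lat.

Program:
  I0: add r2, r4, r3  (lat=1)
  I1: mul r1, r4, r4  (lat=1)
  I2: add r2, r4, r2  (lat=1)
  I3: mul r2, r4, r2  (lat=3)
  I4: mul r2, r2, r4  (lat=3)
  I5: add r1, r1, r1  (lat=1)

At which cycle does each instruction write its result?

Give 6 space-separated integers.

I0 add r2: issue@1 deps=(None,None) exec_start@1 write@2
I1 mul r1: issue@2 deps=(None,None) exec_start@2 write@3
I2 add r2: issue@3 deps=(None,0) exec_start@3 write@4
I3 mul r2: issue@4 deps=(None,2) exec_start@4 write@7
I4 mul r2: issue@5 deps=(3,None) exec_start@7 write@10
I5 add r1: issue@6 deps=(1,1) exec_start@6 write@7

Answer: 2 3 4 7 10 7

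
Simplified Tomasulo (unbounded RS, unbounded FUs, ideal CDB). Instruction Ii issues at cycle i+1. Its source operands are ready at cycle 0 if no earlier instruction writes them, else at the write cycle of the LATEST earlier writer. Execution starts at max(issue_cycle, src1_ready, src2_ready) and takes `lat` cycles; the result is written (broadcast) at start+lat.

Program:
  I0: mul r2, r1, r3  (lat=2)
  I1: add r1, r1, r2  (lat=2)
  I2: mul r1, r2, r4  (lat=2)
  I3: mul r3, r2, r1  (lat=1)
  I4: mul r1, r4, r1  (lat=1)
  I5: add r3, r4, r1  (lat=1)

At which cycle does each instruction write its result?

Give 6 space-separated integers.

I0 mul r2: issue@1 deps=(None,None) exec_start@1 write@3
I1 add r1: issue@2 deps=(None,0) exec_start@3 write@5
I2 mul r1: issue@3 deps=(0,None) exec_start@3 write@5
I3 mul r3: issue@4 deps=(0,2) exec_start@5 write@6
I4 mul r1: issue@5 deps=(None,2) exec_start@5 write@6
I5 add r3: issue@6 deps=(None,4) exec_start@6 write@7

Answer: 3 5 5 6 6 7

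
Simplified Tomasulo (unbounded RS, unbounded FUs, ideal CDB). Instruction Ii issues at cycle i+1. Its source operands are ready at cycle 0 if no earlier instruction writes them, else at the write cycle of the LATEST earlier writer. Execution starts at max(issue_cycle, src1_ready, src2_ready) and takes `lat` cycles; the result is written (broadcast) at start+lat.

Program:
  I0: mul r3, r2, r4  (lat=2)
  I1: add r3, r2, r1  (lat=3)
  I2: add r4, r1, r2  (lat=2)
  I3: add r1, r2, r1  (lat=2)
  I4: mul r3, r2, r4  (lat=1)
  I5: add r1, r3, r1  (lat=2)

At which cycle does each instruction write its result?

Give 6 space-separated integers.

Answer: 3 5 5 6 6 8

Derivation:
I0 mul r3: issue@1 deps=(None,None) exec_start@1 write@3
I1 add r3: issue@2 deps=(None,None) exec_start@2 write@5
I2 add r4: issue@3 deps=(None,None) exec_start@3 write@5
I3 add r1: issue@4 deps=(None,None) exec_start@4 write@6
I4 mul r3: issue@5 deps=(None,2) exec_start@5 write@6
I5 add r1: issue@6 deps=(4,3) exec_start@6 write@8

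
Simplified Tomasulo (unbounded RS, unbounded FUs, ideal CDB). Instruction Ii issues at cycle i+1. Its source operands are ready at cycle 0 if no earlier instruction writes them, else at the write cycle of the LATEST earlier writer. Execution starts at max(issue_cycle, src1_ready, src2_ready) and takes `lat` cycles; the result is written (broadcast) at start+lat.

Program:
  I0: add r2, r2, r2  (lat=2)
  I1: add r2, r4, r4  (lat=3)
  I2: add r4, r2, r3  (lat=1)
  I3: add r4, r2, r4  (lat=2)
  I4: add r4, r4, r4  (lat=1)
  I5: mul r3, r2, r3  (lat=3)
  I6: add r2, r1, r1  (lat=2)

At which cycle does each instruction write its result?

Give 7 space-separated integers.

Answer: 3 5 6 8 9 9 9

Derivation:
I0 add r2: issue@1 deps=(None,None) exec_start@1 write@3
I1 add r2: issue@2 deps=(None,None) exec_start@2 write@5
I2 add r4: issue@3 deps=(1,None) exec_start@5 write@6
I3 add r4: issue@4 deps=(1,2) exec_start@6 write@8
I4 add r4: issue@5 deps=(3,3) exec_start@8 write@9
I5 mul r3: issue@6 deps=(1,None) exec_start@6 write@9
I6 add r2: issue@7 deps=(None,None) exec_start@7 write@9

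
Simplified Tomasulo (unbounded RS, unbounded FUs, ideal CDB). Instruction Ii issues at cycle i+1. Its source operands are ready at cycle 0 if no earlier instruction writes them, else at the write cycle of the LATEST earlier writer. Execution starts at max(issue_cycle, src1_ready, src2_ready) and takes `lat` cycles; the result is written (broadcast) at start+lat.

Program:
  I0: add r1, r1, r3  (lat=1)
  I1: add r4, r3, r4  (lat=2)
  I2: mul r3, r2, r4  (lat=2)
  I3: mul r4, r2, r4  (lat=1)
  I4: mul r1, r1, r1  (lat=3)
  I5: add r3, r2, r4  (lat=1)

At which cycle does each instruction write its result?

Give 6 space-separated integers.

I0 add r1: issue@1 deps=(None,None) exec_start@1 write@2
I1 add r4: issue@2 deps=(None,None) exec_start@2 write@4
I2 mul r3: issue@3 deps=(None,1) exec_start@4 write@6
I3 mul r4: issue@4 deps=(None,1) exec_start@4 write@5
I4 mul r1: issue@5 deps=(0,0) exec_start@5 write@8
I5 add r3: issue@6 deps=(None,3) exec_start@6 write@7

Answer: 2 4 6 5 8 7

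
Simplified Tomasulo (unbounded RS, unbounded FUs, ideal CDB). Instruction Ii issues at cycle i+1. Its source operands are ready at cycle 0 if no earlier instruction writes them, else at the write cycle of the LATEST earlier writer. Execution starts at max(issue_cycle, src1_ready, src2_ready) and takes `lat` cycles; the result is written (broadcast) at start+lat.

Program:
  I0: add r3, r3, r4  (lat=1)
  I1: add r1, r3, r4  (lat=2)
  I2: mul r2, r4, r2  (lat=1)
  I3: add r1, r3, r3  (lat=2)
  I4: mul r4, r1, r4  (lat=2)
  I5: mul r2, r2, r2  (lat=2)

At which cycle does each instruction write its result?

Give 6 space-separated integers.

Answer: 2 4 4 6 8 8

Derivation:
I0 add r3: issue@1 deps=(None,None) exec_start@1 write@2
I1 add r1: issue@2 deps=(0,None) exec_start@2 write@4
I2 mul r2: issue@3 deps=(None,None) exec_start@3 write@4
I3 add r1: issue@4 deps=(0,0) exec_start@4 write@6
I4 mul r4: issue@5 deps=(3,None) exec_start@6 write@8
I5 mul r2: issue@6 deps=(2,2) exec_start@6 write@8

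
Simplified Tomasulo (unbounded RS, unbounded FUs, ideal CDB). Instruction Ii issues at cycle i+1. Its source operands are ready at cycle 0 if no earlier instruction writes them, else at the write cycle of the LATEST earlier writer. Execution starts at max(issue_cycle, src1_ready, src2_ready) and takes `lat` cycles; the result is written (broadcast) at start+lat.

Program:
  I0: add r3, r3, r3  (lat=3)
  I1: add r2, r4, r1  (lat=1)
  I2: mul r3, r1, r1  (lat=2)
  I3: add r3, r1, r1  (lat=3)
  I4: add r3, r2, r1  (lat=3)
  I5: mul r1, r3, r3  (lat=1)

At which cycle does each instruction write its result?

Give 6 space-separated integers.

Answer: 4 3 5 7 8 9

Derivation:
I0 add r3: issue@1 deps=(None,None) exec_start@1 write@4
I1 add r2: issue@2 deps=(None,None) exec_start@2 write@3
I2 mul r3: issue@3 deps=(None,None) exec_start@3 write@5
I3 add r3: issue@4 deps=(None,None) exec_start@4 write@7
I4 add r3: issue@5 deps=(1,None) exec_start@5 write@8
I5 mul r1: issue@6 deps=(4,4) exec_start@8 write@9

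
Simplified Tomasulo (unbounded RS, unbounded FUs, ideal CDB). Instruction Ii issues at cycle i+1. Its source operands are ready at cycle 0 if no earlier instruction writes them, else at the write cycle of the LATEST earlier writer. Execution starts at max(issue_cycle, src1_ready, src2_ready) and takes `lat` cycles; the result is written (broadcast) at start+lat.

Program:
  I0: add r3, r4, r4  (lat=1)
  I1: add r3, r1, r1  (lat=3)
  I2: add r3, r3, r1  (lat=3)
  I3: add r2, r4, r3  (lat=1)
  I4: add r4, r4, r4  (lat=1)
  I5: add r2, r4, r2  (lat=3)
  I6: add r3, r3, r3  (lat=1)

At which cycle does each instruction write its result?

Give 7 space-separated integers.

I0 add r3: issue@1 deps=(None,None) exec_start@1 write@2
I1 add r3: issue@2 deps=(None,None) exec_start@2 write@5
I2 add r3: issue@3 deps=(1,None) exec_start@5 write@8
I3 add r2: issue@4 deps=(None,2) exec_start@8 write@9
I4 add r4: issue@5 deps=(None,None) exec_start@5 write@6
I5 add r2: issue@6 deps=(4,3) exec_start@9 write@12
I6 add r3: issue@7 deps=(2,2) exec_start@8 write@9

Answer: 2 5 8 9 6 12 9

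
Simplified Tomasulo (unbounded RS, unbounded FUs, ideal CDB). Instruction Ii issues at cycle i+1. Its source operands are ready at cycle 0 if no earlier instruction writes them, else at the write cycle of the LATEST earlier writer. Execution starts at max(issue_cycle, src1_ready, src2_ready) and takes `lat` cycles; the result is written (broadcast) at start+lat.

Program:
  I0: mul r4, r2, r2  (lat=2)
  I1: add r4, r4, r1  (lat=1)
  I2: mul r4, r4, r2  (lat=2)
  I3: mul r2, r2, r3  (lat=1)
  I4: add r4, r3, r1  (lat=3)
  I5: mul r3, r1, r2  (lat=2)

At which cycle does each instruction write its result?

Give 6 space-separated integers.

I0 mul r4: issue@1 deps=(None,None) exec_start@1 write@3
I1 add r4: issue@2 deps=(0,None) exec_start@3 write@4
I2 mul r4: issue@3 deps=(1,None) exec_start@4 write@6
I3 mul r2: issue@4 deps=(None,None) exec_start@4 write@5
I4 add r4: issue@5 deps=(None,None) exec_start@5 write@8
I5 mul r3: issue@6 deps=(None,3) exec_start@6 write@8

Answer: 3 4 6 5 8 8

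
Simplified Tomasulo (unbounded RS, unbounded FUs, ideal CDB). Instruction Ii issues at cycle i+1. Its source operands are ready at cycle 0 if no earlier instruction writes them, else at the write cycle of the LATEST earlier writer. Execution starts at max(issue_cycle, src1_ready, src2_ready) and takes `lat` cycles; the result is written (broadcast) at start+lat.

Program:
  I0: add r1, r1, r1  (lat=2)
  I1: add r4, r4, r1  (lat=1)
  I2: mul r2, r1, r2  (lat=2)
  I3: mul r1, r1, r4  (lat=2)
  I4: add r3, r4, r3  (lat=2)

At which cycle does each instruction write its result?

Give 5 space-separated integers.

I0 add r1: issue@1 deps=(None,None) exec_start@1 write@3
I1 add r4: issue@2 deps=(None,0) exec_start@3 write@4
I2 mul r2: issue@3 deps=(0,None) exec_start@3 write@5
I3 mul r1: issue@4 deps=(0,1) exec_start@4 write@6
I4 add r3: issue@5 deps=(1,None) exec_start@5 write@7

Answer: 3 4 5 6 7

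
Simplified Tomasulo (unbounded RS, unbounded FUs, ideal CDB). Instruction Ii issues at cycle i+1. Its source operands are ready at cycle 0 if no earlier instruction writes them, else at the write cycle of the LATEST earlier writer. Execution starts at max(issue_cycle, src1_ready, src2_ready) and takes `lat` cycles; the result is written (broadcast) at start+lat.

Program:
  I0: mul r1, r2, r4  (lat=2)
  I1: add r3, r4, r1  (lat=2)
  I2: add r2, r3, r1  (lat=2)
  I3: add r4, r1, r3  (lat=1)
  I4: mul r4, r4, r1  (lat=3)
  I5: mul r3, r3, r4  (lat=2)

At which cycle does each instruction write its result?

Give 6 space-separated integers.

Answer: 3 5 7 6 9 11

Derivation:
I0 mul r1: issue@1 deps=(None,None) exec_start@1 write@3
I1 add r3: issue@2 deps=(None,0) exec_start@3 write@5
I2 add r2: issue@3 deps=(1,0) exec_start@5 write@7
I3 add r4: issue@4 deps=(0,1) exec_start@5 write@6
I4 mul r4: issue@5 deps=(3,0) exec_start@6 write@9
I5 mul r3: issue@6 deps=(1,4) exec_start@9 write@11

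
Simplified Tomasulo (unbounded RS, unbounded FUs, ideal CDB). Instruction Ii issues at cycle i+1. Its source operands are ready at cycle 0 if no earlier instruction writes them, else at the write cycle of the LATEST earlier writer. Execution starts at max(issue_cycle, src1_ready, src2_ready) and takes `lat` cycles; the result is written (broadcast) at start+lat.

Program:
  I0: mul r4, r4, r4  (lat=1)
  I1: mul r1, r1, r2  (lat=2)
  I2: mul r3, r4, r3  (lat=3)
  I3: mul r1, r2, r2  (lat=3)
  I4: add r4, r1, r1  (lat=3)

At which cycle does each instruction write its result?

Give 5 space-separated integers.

Answer: 2 4 6 7 10

Derivation:
I0 mul r4: issue@1 deps=(None,None) exec_start@1 write@2
I1 mul r1: issue@2 deps=(None,None) exec_start@2 write@4
I2 mul r3: issue@3 deps=(0,None) exec_start@3 write@6
I3 mul r1: issue@4 deps=(None,None) exec_start@4 write@7
I4 add r4: issue@5 deps=(3,3) exec_start@7 write@10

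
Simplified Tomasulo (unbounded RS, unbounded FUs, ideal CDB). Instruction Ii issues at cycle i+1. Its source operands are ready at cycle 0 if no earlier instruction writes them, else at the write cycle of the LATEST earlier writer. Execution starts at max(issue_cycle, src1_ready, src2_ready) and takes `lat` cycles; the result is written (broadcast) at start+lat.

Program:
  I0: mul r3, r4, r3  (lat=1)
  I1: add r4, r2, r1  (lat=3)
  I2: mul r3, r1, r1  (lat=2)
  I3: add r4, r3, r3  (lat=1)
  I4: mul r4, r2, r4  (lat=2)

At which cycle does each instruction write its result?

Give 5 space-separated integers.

I0 mul r3: issue@1 deps=(None,None) exec_start@1 write@2
I1 add r4: issue@2 deps=(None,None) exec_start@2 write@5
I2 mul r3: issue@3 deps=(None,None) exec_start@3 write@5
I3 add r4: issue@4 deps=(2,2) exec_start@5 write@6
I4 mul r4: issue@5 deps=(None,3) exec_start@6 write@8

Answer: 2 5 5 6 8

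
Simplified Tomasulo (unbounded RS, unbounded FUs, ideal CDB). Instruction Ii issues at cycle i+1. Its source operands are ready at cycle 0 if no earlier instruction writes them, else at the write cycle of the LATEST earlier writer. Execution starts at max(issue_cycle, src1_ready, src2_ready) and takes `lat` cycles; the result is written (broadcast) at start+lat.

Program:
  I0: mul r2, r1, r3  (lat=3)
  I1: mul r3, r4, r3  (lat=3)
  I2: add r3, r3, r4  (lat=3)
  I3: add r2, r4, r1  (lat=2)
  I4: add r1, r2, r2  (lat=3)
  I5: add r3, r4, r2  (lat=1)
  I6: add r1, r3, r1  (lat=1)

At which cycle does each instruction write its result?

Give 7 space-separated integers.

Answer: 4 5 8 6 9 7 10

Derivation:
I0 mul r2: issue@1 deps=(None,None) exec_start@1 write@4
I1 mul r3: issue@2 deps=(None,None) exec_start@2 write@5
I2 add r3: issue@3 deps=(1,None) exec_start@5 write@8
I3 add r2: issue@4 deps=(None,None) exec_start@4 write@6
I4 add r1: issue@5 deps=(3,3) exec_start@6 write@9
I5 add r3: issue@6 deps=(None,3) exec_start@6 write@7
I6 add r1: issue@7 deps=(5,4) exec_start@9 write@10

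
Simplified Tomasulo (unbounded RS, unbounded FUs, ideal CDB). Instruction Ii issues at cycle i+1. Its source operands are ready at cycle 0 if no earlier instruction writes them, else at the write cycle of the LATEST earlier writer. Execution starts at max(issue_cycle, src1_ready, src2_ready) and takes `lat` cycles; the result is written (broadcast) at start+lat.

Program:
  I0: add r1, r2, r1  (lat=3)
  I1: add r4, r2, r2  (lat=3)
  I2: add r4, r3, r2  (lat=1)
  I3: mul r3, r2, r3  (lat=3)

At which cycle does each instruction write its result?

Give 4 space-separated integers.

I0 add r1: issue@1 deps=(None,None) exec_start@1 write@4
I1 add r4: issue@2 deps=(None,None) exec_start@2 write@5
I2 add r4: issue@3 deps=(None,None) exec_start@3 write@4
I3 mul r3: issue@4 deps=(None,None) exec_start@4 write@7

Answer: 4 5 4 7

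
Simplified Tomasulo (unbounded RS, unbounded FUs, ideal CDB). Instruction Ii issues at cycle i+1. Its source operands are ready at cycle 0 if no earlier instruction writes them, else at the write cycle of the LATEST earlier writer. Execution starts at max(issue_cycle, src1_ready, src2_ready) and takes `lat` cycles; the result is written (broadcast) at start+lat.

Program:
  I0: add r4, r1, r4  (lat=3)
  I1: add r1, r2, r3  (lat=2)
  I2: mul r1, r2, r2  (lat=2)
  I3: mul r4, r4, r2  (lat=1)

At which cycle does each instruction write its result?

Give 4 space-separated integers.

Answer: 4 4 5 5

Derivation:
I0 add r4: issue@1 deps=(None,None) exec_start@1 write@4
I1 add r1: issue@2 deps=(None,None) exec_start@2 write@4
I2 mul r1: issue@3 deps=(None,None) exec_start@3 write@5
I3 mul r4: issue@4 deps=(0,None) exec_start@4 write@5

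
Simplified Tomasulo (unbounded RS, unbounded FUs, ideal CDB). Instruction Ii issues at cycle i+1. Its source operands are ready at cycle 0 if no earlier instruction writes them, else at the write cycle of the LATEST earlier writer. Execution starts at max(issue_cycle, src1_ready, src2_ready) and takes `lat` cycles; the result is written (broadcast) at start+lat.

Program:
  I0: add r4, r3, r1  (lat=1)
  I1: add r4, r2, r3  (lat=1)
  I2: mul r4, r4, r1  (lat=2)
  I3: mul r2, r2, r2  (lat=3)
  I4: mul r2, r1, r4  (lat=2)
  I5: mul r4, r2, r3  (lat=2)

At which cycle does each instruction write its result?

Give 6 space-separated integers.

Answer: 2 3 5 7 7 9

Derivation:
I0 add r4: issue@1 deps=(None,None) exec_start@1 write@2
I1 add r4: issue@2 deps=(None,None) exec_start@2 write@3
I2 mul r4: issue@3 deps=(1,None) exec_start@3 write@5
I3 mul r2: issue@4 deps=(None,None) exec_start@4 write@7
I4 mul r2: issue@5 deps=(None,2) exec_start@5 write@7
I5 mul r4: issue@6 deps=(4,None) exec_start@7 write@9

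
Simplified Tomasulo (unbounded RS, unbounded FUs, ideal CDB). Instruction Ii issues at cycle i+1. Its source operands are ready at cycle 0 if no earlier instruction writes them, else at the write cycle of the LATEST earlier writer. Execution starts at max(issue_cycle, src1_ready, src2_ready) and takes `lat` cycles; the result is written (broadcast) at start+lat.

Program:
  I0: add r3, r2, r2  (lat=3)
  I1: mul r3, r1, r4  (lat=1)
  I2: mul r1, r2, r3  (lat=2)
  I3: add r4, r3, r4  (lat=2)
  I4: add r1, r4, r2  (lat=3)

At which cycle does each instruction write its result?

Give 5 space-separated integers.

I0 add r3: issue@1 deps=(None,None) exec_start@1 write@4
I1 mul r3: issue@2 deps=(None,None) exec_start@2 write@3
I2 mul r1: issue@3 deps=(None,1) exec_start@3 write@5
I3 add r4: issue@4 deps=(1,None) exec_start@4 write@6
I4 add r1: issue@5 deps=(3,None) exec_start@6 write@9

Answer: 4 3 5 6 9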